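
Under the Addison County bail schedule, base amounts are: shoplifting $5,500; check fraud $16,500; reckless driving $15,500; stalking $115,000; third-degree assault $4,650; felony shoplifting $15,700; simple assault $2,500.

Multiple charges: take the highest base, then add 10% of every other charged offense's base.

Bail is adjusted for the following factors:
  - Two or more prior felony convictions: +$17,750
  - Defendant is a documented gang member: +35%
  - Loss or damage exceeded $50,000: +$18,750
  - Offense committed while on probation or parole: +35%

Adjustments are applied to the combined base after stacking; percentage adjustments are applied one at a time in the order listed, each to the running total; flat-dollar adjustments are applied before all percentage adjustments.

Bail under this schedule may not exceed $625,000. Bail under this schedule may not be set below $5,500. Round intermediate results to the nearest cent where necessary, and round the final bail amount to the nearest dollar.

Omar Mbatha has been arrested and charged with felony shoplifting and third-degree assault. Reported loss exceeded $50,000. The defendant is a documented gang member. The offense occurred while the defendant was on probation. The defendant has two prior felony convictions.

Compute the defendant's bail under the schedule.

Base amounts from the schedule: felony shoplifting $15,700; third-degree assault $4,650.
Stacking rule: highest base plus 10% of each additional charge. Highest is felony shoplifting at $15,700. Additional: $4,650 × 10% = $465. Combined base = $15,700 + $465 = $16,165.
Two or more prior felony convictions (+$17,750 flat): $16,165 + $17,750 = $33,915.
Loss or damage exceeded $50,000 (+$18,750 flat): $33,915 + $18,750 = $52,665.
Defendant is a documented gang member (+35%): $52,665 × 1.35 = $71,097.75.
Offense committed while on probation or parole (+35%): $71,097.75 × 1.35 = $95,981.96.
$95,981.96 is within the $625,000 maximum.
$95,981.96 is at or above the $5,500 minimum.
Rounded to the nearest dollar: $95,982.

$95,982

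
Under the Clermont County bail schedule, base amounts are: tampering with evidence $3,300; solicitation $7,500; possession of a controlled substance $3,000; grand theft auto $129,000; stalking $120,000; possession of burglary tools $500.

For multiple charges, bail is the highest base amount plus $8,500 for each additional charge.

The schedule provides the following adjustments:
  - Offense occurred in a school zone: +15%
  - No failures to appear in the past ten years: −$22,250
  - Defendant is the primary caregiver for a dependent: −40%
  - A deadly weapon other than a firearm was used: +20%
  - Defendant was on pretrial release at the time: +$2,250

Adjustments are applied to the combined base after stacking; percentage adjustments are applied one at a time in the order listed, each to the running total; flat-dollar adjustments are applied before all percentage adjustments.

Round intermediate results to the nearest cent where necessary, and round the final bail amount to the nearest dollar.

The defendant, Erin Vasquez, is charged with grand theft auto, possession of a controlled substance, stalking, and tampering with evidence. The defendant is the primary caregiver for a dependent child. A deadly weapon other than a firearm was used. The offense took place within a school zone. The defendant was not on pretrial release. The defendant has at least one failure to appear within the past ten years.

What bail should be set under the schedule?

Base amounts from the schedule: grand theft auto $129,000; possession of a controlled substance $3,000; stalking $120,000; tampering with evidence $3,300.
Stacking rule: highest base plus $8,500 per additional charge. Highest is grand theft auto at $129,000; 3 additional charges → +$25,500. Combined base = $154,500.
Offense occurred in a school zone (+15%): $154,500 × 1.15 = $177,675.
Defendant is the primary caregiver for a dependent (−40%): $177,675 × 0.6 = $106,605.
A deadly weapon other than a firearm was used (+20%): $106,605 × 1.2 = $127,926.

$127,926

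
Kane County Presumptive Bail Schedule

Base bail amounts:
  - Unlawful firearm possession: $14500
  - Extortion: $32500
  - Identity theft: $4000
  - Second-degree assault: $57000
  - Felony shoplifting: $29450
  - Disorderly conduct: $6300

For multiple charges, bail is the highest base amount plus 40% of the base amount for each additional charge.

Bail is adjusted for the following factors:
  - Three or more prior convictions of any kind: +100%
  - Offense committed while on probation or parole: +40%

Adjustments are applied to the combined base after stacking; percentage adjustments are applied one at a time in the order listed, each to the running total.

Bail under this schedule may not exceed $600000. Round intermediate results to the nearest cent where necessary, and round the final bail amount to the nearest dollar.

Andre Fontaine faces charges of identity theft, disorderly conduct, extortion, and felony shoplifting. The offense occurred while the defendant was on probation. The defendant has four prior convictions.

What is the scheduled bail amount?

$135520

Base amounts from the schedule: identity theft $4000; disorderly conduct $6300; extortion $32500; felony shoplifting $29450.
Stacking rule: highest base plus 40% of each additional charge. Highest is extortion at $32500. Additional: $4000 × 40% = $1600; $6300 × 40% = $2520; $29450 × 40% = $11780. Combined base = $32500 + $15900 = $48400.
Three or more prior convictions of any kind (+100%): $48400 × 2 = $96800.
Offense committed while on probation or parole (+40%): $96800 × 1.4 = $135520.
$135520 is within the $600000 maximum.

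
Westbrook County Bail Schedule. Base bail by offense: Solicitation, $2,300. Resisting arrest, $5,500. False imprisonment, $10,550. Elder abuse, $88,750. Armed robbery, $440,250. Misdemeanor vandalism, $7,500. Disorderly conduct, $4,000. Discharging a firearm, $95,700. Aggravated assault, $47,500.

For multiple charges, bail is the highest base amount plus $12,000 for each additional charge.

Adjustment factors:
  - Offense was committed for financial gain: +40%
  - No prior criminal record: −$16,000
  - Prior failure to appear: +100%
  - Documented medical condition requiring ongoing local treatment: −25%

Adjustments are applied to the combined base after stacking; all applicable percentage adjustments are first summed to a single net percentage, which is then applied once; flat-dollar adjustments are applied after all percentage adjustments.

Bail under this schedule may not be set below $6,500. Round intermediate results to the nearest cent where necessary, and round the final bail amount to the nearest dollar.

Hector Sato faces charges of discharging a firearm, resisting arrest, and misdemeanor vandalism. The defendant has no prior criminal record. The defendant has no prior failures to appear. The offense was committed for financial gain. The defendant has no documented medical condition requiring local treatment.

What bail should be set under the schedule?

Base amounts from the schedule: discharging a firearm $95,700; resisting arrest $5,500; misdemeanor vandalism $7,500.
Stacking rule: highest base plus $12,000 per additional charge. Highest is discharging a firearm at $95,700; 2 additional charges → +$24,000. Combined base = $119,700.
Offense was committed for financial gain (+40%): $119,700 × 1.4 = $167,580.
No prior criminal record (−$16,000 flat): $167,580 − $16,000 = $151,580.
$151,580 is at or above the $6,500 minimum.

$151,580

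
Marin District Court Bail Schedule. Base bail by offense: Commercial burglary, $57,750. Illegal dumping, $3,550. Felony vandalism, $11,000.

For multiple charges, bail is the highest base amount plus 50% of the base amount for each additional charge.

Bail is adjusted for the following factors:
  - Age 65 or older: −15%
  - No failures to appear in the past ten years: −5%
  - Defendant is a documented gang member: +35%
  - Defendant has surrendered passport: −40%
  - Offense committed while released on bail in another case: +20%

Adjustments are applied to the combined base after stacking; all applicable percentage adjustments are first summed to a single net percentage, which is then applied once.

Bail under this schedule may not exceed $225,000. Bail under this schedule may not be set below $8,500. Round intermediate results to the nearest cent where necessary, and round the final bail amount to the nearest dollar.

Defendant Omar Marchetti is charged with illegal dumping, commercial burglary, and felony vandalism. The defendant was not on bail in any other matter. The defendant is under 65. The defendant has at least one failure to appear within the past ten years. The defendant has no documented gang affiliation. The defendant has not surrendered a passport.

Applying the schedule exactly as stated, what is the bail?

$65,025

Base amounts from the schedule: illegal dumping $3,550; commercial burglary $57,750; felony vandalism $11,000.
Stacking rule: highest base plus 50% of each additional charge. Highest is commercial burglary at $57,750. Additional: $3,550 × 50% = $1,775; $11,000 × 50% = $5,500. Combined base = $57,750 + $7,275 = $65,025.
No adjustment factors apply to this defendant.
$65,025 is within the $225,000 maximum.
$65,025 is at or above the $8,500 minimum.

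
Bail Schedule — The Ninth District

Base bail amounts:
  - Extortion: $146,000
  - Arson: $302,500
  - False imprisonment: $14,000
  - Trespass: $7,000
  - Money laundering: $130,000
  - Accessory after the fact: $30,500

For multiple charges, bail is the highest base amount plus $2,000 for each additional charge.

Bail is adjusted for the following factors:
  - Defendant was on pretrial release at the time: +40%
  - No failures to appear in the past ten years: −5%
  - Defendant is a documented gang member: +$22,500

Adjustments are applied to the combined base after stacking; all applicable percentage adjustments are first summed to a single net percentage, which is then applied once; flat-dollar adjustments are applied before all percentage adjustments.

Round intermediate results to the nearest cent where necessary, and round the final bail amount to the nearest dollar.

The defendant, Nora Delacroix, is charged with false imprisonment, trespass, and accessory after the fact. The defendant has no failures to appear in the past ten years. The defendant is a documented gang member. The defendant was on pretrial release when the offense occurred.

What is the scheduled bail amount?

Base amounts from the schedule: false imprisonment $14,000; trespass $7,000; accessory after the fact $30,500.
Stacking rule: highest base plus $2,000 per additional charge. Highest is accessory after the fact at $30,500; 2 additional charges → +$4,000. Combined base = $34,500.
Defendant is a documented gang member (+$22,500 flat): $34,500 + $22,500 = $57,000.
Net percentage adjustment: +40% −5% = +35%. $57,000 × 1.35 = $76,950.

$76,950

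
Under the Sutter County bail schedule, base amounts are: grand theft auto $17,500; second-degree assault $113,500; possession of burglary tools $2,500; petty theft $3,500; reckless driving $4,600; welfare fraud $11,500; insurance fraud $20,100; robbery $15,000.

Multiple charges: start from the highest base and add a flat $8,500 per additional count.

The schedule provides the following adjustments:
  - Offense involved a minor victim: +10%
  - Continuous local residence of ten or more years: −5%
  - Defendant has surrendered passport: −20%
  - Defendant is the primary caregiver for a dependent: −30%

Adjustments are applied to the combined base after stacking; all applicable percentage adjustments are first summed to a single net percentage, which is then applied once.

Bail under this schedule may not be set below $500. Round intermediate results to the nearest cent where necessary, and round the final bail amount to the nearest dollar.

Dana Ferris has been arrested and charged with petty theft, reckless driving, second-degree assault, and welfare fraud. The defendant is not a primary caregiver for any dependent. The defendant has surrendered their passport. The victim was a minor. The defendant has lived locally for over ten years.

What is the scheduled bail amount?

$118,150

Base amounts from the schedule: petty theft $3,500; reckless driving $4,600; second-degree assault $113,500; welfare fraud $11,500.
Stacking rule: highest base plus $8,500 per additional charge. Highest is second-degree assault at $113,500; 3 additional charges → +$25,500. Combined base = $139,000.
Net percentage adjustment: +10% −5% −20% = −15%. $139,000 × 0.85 = $118,150.
$118,150 is at or above the $500 minimum.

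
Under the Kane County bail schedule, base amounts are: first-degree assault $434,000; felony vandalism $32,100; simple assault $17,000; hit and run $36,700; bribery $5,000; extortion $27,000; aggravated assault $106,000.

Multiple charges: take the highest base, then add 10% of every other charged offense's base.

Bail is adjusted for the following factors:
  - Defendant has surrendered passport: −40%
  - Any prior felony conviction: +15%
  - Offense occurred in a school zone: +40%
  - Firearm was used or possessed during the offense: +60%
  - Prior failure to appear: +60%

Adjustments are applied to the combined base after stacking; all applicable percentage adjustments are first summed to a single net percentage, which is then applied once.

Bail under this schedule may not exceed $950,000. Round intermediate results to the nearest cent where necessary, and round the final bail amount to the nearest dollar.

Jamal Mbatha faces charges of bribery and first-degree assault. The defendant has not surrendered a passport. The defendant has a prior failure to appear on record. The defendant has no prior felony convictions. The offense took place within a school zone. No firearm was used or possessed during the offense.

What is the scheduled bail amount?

$869,000

Base amounts from the schedule: bribery $5,000; first-degree assault $434,000.
Stacking rule: highest base plus 10% of each additional charge. Highest is first-degree assault at $434,000. Additional: $5,000 × 10% = $500. Combined base = $434,000 + $500 = $434,500.
Net percentage adjustment: +40% +60% = +100%. $434,500 × 2 = $869,000.
$869,000 is within the $950,000 maximum.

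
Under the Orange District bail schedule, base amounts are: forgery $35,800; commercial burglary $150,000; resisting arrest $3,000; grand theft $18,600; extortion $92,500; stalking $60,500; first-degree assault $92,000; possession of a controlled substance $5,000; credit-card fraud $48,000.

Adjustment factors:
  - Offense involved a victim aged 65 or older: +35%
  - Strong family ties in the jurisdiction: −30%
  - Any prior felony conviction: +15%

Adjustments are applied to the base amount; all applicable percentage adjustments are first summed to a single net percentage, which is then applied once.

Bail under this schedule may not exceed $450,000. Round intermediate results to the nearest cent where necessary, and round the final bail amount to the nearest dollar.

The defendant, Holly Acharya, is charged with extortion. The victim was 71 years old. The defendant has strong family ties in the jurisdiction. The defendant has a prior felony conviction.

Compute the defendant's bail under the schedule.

$111,000

Base amounts from the schedule: extortion $92,500.
Single charge. Combined base = $92,500.
Net percentage adjustment: +35% −30% +15% = +20%. $92,500 × 1.2 = $111,000.
$111,000 is within the $450,000 maximum.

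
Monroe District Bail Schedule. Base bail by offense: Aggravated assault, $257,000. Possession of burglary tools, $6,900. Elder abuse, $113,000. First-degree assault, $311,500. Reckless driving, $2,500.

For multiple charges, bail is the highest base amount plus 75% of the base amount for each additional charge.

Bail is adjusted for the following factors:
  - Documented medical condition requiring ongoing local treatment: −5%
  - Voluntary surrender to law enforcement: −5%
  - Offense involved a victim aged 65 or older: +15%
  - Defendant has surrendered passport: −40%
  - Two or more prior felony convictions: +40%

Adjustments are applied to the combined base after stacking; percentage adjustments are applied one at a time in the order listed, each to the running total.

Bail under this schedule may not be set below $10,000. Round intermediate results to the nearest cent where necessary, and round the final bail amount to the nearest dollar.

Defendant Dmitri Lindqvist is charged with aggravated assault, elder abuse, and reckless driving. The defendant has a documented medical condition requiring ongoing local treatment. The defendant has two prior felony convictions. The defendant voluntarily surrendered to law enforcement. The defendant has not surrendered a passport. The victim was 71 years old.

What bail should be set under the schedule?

Base amounts from the schedule: aggravated assault $257,000; elder abuse $113,000; reckless driving $2,500.
Stacking rule: highest base plus 75% of each additional charge. Highest is aggravated assault at $257,000. Additional: $113,000 × 75% = $84,750; $2,500 × 75% = $1,875. Combined base = $257,000 + $86,625 = $343,625.
Documented medical condition requiring ongoing local treatment (−5%): $343,625 × 0.95 = $326,443.75.
Voluntary surrender to law enforcement (−5%): $326,443.75 × 0.95 = $310,121.56.
Offense involved a victim aged 65 or older (+15%): $310,121.56 × 1.15 = $356,639.79.
Two or more prior felony convictions (+40%): $356,639.79 × 1.4 = $499,295.71.
$499,295.71 is at or above the $10,000 minimum.
Rounded to the nearest dollar: $499,296.

$499,296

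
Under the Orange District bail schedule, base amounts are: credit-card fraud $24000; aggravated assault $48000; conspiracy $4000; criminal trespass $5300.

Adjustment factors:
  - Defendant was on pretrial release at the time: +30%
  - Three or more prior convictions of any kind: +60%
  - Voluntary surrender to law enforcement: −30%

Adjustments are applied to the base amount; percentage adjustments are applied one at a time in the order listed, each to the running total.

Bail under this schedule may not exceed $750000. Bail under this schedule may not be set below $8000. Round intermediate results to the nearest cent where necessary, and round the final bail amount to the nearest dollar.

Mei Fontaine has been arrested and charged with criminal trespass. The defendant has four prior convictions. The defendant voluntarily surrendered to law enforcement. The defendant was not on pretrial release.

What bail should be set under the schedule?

Base amounts from the schedule: criminal trespass $5300.
Single charge. Combined base = $5300.
Three or more prior convictions of any kind (+60%): $5300 × 1.6 = $8480.
Voluntary surrender to law enforcement (−30%): $8480 × 0.7 = $5936.
$5936 is within the $750000 maximum.
Result $5936 is below the minimum of $8000; bail is set at the minimum $8000.

$8000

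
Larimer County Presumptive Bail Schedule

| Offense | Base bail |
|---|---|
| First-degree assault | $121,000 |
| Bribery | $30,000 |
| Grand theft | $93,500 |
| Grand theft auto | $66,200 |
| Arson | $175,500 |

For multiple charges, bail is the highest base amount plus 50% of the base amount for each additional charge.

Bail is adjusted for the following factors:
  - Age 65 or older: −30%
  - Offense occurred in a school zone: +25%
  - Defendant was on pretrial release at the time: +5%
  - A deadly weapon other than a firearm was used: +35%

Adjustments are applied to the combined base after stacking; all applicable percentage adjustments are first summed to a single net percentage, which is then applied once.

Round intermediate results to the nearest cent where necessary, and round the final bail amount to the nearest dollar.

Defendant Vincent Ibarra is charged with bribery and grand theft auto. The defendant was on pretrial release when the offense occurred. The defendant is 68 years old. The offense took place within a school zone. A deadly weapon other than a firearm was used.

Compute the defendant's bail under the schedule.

Base amounts from the schedule: bribery $30,000; grand theft auto $66,200.
Stacking rule: highest base plus 50% of each additional charge. Highest is grand theft auto at $66,200. Additional: $30,000 × 50% = $15,000. Combined base = $66,200 + $15,000 = $81,200.
Net percentage adjustment: −30% +25% +5% +35% = +35%. $81,200 × 1.35 = $109,620.

$109,620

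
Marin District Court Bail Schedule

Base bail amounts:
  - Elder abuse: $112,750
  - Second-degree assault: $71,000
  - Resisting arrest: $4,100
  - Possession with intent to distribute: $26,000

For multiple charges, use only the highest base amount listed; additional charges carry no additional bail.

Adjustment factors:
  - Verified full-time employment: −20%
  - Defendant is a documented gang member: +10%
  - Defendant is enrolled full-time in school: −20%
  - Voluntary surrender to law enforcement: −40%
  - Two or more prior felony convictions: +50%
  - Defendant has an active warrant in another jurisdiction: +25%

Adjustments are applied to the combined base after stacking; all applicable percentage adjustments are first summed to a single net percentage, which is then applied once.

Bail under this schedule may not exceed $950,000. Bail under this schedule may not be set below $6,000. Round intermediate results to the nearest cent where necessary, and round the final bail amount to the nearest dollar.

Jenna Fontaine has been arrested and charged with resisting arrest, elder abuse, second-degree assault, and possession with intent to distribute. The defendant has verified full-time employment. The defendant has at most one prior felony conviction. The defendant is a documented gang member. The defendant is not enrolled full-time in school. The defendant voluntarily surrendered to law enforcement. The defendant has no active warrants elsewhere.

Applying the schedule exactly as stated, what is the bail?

Base amounts from the schedule: resisting arrest $4,100; elder abuse $112,750; second-degree assault $71,000; possession with intent to distribute $26,000.
Stacking rule: use the highest base only. Highest is elder abuse at $112,750. Combined base = $112,750.
Net percentage adjustment: −20% +10% −40% = −50%. $112,750 × 0.5 = $56,375.
$56,375 is within the $950,000 maximum.
$56,375 is at or above the $6,000 minimum.

$56,375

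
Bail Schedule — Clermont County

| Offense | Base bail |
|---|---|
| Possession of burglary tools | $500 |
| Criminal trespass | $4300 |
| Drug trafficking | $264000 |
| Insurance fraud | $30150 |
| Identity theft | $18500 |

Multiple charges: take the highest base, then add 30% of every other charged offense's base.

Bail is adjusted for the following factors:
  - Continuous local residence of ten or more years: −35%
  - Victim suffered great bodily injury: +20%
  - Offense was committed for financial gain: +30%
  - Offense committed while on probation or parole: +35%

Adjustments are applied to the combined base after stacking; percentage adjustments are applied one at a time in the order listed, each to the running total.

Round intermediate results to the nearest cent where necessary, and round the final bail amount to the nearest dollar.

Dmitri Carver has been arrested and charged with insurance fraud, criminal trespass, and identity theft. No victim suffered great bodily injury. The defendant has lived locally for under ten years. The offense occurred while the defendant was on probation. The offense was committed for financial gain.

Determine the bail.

Base amounts from the schedule: insurance fraud $30150; criminal trespass $4300; identity theft $18500.
Stacking rule: highest base plus 30% of each additional charge. Highest is insurance fraud at $30150. Additional: $4300 × 30% = $1290; $18500 × 30% = $5550. Combined base = $30150 + $6840 = $36990.
Offense was committed for financial gain (+30%): $36990 × 1.3 = $48087.
Offense committed while on probation or parole (+35%): $48087 × 1.35 = $64917.45.
Rounded to the nearest dollar: $64917.

$64917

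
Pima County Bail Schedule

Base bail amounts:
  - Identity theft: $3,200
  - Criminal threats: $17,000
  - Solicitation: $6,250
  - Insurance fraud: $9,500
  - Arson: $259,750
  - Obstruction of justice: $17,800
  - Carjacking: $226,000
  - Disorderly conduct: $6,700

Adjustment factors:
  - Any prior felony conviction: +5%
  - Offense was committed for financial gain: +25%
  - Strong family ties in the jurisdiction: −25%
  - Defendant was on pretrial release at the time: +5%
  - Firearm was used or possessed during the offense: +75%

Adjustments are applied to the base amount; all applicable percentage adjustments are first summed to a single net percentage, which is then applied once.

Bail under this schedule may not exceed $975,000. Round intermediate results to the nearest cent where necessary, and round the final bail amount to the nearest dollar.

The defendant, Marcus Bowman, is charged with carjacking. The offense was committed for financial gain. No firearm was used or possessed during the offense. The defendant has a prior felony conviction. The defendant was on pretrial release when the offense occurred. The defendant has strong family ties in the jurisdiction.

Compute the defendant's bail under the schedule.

Base amounts from the schedule: carjacking $226,000.
Single charge. Combined base = $226,000.
Net percentage adjustment: +5% +25% −25% +5% = +10%. $226,000 × 1.1 = $248,600.
$248,600 is within the $975,000 maximum.

$248,600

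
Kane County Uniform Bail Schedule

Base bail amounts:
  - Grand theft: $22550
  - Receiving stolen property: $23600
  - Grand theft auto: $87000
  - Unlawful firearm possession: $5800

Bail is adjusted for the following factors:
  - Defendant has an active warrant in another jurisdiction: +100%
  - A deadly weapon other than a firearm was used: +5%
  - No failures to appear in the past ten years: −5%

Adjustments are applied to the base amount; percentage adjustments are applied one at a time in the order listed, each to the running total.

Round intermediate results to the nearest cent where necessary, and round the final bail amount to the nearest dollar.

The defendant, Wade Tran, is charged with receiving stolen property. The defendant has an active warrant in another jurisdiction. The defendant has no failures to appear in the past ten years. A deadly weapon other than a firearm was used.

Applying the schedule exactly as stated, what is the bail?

Base amounts from the schedule: receiving stolen property $23600.
Single charge. Combined base = $23600.
Defendant has an active warrant in another jurisdiction (+100%): $23600 × 2 = $47200.
A deadly weapon other than a firearm was used (+5%): $47200 × 1.05 = $49560.
No failures to appear in the past ten years (−5%): $49560 × 0.95 = $47082.

$47082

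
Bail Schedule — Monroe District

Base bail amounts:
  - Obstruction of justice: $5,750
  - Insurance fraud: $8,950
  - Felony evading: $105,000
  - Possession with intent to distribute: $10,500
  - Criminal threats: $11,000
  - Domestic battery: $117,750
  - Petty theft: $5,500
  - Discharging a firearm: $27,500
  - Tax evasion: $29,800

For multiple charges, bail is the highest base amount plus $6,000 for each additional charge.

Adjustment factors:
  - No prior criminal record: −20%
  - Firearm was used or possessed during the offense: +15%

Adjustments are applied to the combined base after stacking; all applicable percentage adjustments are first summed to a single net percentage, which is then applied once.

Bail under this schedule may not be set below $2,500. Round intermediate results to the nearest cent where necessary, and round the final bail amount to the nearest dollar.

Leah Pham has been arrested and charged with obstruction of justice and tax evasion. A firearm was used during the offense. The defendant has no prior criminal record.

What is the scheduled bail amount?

$34,010

Base amounts from the schedule: obstruction of justice $5,750; tax evasion $29,800.
Stacking rule: highest base plus $6,000 per additional charge. Highest is tax evasion at $29,800; 1 additional charge → +$6,000. Combined base = $35,800.
Net percentage adjustment: −20% +15% = −5%. $35,800 × 0.95 = $34,010.
$34,010 is at or above the $2,500 minimum.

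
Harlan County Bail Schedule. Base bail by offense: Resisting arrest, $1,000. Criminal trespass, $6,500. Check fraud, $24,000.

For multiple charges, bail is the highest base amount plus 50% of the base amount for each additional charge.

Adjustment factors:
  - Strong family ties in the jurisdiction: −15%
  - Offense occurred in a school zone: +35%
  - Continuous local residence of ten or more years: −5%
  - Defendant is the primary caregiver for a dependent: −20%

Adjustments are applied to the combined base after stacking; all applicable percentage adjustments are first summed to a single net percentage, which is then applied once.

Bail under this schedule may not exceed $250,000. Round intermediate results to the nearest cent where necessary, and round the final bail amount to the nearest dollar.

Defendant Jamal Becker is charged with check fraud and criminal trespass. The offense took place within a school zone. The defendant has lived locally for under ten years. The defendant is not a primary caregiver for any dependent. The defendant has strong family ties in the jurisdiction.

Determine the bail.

$32,700

Base amounts from the schedule: check fraud $24,000; criminal trespass $6,500.
Stacking rule: highest base plus 50% of each additional charge. Highest is check fraud at $24,000. Additional: $6,500 × 50% = $3,250. Combined base = $24,000 + $3,250 = $27,250.
Net percentage adjustment: −15% +35% = +20%. $27,250 × 1.2 = $32,700.
$32,700 is within the $250,000 maximum.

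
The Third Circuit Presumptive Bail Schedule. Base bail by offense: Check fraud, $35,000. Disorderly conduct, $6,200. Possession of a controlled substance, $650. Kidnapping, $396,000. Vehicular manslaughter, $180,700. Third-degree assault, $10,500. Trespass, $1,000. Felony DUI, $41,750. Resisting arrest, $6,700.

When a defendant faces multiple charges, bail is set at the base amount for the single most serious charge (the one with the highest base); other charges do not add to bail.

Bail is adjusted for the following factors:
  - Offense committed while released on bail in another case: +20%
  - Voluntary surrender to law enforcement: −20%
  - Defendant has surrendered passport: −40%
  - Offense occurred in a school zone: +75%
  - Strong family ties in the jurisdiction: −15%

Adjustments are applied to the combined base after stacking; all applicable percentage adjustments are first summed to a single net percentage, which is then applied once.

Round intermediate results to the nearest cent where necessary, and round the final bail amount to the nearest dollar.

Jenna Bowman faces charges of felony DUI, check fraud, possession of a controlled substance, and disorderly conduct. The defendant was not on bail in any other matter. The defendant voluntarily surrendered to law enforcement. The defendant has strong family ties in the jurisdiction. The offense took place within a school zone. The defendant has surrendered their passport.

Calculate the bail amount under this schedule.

$41,750

Base amounts from the schedule: felony DUI $41,750; check fraud $35,000; possession of a controlled substance $650; disorderly conduct $6,200.
Stacking rule: use the highest base only. Highest is felony DUI at $41,750. Combined base = $41,750.
Net percentage adjustment: −20% −40% +75% −15% = +0%. $41,750 × 1 = $41,750.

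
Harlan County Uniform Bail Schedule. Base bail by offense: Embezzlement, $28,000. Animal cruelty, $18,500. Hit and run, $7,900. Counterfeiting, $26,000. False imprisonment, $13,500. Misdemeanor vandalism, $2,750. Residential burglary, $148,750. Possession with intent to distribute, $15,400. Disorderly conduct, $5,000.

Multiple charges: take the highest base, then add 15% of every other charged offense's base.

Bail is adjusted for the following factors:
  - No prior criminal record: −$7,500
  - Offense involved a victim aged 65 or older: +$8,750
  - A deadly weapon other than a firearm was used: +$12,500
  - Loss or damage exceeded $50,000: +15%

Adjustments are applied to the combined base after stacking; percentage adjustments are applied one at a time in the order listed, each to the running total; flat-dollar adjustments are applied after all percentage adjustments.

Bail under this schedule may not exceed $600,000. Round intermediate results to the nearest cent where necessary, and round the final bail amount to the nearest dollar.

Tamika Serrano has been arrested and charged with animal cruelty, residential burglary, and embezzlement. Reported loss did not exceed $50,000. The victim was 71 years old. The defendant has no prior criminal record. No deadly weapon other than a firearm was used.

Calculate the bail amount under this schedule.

$156,975

Base amounts from the schedule: animal cruelty $18,500; residential burglary $148,750; embezzlement $28,000.
Stacking rule: highest base plus 15% of each additional charge. Highest is residential burglary at $148,750. Additional: $18,500 × 15% = $2,775; $28,000 × 15% = $4,200. Combined base = $148,750 + $6,975 = $155,725.
No prior criminal record (−$7,500 flat): $155,725 − $7,500 = $148,225.
Offense involved a victim aged 65 or older (+$8,750 flat): $148,225 + $8,750 = $156,975.
$156,975 is within the $600,000 maximum.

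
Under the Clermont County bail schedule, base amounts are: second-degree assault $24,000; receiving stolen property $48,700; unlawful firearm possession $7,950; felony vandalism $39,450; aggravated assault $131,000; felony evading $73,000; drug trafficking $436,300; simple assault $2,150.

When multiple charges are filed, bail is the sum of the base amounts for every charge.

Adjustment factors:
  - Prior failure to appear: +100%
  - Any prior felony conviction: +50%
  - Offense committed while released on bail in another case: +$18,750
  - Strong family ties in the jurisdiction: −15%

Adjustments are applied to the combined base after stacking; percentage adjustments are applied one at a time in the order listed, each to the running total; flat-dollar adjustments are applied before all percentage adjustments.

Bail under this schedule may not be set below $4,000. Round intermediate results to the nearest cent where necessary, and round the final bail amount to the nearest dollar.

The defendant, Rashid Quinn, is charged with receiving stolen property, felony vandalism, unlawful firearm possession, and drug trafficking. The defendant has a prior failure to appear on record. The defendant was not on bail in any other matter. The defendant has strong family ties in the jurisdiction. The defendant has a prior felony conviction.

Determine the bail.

Base amounts from the schedule: receiving stolen property $48,700; felony vandalism $39,450; unlawful firearm possession $7,950; drug trafficking $436,300.
Stacking rule: sum of all bases. $48,700 + $39,450 + $7,950 + $436,300 = $532,400.
Prior failure to appear (+100%): $532,400 × 2 = $1,064,800.
Any prior felony conviction (+50%): $1,064,800 × 1.5 = $1,597,200.
Strong family ties in the jurisdiction (−15%): $1,597,200 × 0.85 = $1,357,620.
$1,357,620 is at or above the $4,000 minimum.

$1,357,620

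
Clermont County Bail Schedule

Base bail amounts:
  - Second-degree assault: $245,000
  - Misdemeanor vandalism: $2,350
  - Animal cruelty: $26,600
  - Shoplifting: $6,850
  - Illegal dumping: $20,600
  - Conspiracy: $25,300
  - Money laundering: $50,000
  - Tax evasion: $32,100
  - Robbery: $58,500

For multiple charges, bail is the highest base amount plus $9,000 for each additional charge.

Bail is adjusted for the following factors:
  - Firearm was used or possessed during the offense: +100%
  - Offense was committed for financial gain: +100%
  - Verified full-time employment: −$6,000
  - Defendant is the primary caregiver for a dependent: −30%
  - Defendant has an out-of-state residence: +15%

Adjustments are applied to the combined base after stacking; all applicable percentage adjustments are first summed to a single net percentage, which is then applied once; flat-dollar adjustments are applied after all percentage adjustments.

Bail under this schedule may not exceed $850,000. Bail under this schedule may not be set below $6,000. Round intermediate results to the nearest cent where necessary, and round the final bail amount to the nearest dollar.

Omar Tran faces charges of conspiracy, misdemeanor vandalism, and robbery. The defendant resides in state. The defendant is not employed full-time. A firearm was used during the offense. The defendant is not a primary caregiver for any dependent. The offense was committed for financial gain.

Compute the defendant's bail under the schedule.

Base amounts from the schedule: conspiracy $25,300; misdemeanor vandalism $2,350; robbery $58,500.
Stacking rule: highest base plus $9,000 per additional charge. Highest is robbery at $58,500; 2 additional charges → +$18,000. Combined base = $76,500.
Net percentage adjustment: +100% +100% = +200%. $76,500 × 3 = $229,500.
$229,500 is within the $850,000 maximum.
$229,500 is at or above the $6,000 minimum.

$229,500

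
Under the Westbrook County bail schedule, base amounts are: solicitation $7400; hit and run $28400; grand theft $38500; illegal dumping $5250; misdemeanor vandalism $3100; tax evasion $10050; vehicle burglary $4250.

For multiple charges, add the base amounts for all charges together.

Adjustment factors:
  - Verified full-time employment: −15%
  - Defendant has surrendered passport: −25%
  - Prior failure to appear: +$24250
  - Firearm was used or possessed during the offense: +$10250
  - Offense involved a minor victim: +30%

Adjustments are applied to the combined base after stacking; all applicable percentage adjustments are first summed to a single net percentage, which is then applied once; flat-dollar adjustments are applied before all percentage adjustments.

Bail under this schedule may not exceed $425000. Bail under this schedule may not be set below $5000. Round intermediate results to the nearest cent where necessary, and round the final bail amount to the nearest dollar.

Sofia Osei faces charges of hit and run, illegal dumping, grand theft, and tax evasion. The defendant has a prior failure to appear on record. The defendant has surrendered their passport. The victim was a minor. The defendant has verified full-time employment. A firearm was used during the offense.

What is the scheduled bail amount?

$105030

Base amounts from the schedule: hit and run $28400; illegal dumping $5250; grand theft $38500; tax evasion $10050.
Stacking rule: sum of all bases. $28400 + $5250 + $38500 + $10050 = $82200.
Prior failure to appear (+$24250 flat): $82200 + $24250 = $106450.
Firearm was used or possessed during the offense (+$10250 flat): $106450 + $10250 = $116700.
Net percentage adjustment: −15% −25% +30% = −10%. $116700 × 0.9 = $105030.
$105030 is within the $425000 maximum.
$105030 is at or above the $5000 minimum.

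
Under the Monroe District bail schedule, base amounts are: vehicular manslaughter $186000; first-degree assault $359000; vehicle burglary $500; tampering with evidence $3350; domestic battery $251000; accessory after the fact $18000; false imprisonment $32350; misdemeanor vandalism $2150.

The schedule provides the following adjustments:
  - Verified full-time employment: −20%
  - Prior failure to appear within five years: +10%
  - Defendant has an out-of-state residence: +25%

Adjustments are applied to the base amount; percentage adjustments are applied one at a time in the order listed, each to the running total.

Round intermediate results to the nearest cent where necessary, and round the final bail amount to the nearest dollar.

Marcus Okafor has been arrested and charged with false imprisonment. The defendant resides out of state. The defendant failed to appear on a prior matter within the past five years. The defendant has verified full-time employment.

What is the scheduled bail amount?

$35585

Base amounts from the schedule: false imprisonment $32350.
Single charge. Combined base = $32350.
Verified full-time employment (−20%): $32350 × 0.8 = $25880.
Prior failure to appear within five years (+10%): $25880 × 1.1 = $28468.
Defendant has an out-of-state residence (+25%): $28468 × 1.25 = $35585.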